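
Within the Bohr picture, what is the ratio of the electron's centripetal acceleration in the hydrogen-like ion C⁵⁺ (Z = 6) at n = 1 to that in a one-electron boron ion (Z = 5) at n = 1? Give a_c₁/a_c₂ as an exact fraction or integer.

216/125

a_c ∝ Z^3 · n^-4
a_c₁/a_c₂ = (6/5)^3 · (1/1)^-4 = 216/125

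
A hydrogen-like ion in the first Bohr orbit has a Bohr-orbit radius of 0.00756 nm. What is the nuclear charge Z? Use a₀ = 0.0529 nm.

7

r_n = n²a₀/Z ⇒ Z = n²a₀/r = 1² × 0.0529 / 0.00756 ≈ 7.00
Z = 7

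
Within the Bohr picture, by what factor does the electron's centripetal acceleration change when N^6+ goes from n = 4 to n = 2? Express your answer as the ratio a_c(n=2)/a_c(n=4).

16

a_c ∝ Z^3 · n^-4; with Z fixed, a_c ∝ n^-4.
a_c(n=2)/a_c(n=4) = (2/4)^-4 = 16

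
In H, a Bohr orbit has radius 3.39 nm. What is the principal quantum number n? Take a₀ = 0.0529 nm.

r_n = n²a₀/Z ⇒ n² = rZ/a₀ = 3.39 × 1 / 0.0529 ≈ 64.08
n = 8

8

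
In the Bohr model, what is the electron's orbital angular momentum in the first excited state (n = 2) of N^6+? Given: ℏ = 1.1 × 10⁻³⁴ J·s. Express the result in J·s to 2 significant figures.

L_n = nℏ = 2 × 1.1 × 10⁻³⁴ = 2.2 × 10⁻³⁴ J·s

2.2 × 10⁻³⁴ J·s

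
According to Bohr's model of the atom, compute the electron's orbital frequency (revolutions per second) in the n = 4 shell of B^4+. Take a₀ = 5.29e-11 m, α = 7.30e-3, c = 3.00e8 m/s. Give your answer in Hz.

r = n²a₀/Z = 1.69e-10 m, v = Zαc/n = 2.74e6 m/s
f = v/(2πr) = 2.57e15 Hz

2.57e15 Hz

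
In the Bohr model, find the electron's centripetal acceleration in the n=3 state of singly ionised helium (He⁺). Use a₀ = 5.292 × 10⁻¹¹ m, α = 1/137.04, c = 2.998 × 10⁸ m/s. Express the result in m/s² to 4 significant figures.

r = n²a₀/Z = 2.381 × 10⁻¹⁰ m, v = Zαc/n = 1.458 × 10⁶ m/s
a = v²/r = (1.458 × 10⁶)² / 2.381 × 10⁻¹⁰ = 8.932 × 10²¹ m/s²

8.932 × 10²¹ m/s²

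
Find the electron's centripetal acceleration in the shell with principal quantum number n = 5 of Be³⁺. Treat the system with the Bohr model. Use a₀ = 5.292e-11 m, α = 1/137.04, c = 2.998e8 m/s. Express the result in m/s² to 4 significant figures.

9.261e21 m/s²

r = n²a₀/Z = 3.308e-10 m, v = Zαc/n = 1.750e6 m/s
a = v²/r = (1.750e6)² / 3.308e-10 = 9.261e21 m/s²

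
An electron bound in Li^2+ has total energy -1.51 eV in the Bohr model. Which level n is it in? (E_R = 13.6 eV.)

E_n = −E_R Z²/n² ⇒ n² = E_R Z²/(−E_n) = 13.6 × 3² / 1.51 ≈ 81.06
n = 9

9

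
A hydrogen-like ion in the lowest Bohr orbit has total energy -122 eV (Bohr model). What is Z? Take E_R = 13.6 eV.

3

E_n = −E_R Z²/n² ⇒ Z² = −E_n n²/E_R = 122 × 1² / 13.6 ≈ 8.97
Z = 3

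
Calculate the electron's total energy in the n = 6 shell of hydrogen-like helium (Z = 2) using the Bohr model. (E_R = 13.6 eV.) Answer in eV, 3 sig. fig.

-1.51 eV

E_n = −E_R·Z²/n² = −13.6 × 2²/6² = -1.51 eV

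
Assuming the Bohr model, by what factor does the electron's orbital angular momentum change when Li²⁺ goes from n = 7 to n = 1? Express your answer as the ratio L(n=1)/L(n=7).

1/7

L = nℏ depends only on n, so L ∝ n.
L(n=1)/L(n=7) = (1/7)^1 = 1/7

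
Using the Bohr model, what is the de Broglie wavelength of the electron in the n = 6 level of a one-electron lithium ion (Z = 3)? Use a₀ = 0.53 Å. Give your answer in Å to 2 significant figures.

6.7 Å

The Bohr quantisation condition is nλ = 2πr_n.
r_n = n²a₀/Z = 6.4 Å
λ = 2πr_n/n = 2π·6.4/6 = 6.7 Å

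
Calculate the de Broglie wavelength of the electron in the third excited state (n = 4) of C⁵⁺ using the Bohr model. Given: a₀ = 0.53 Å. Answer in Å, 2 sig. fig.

The Bohr quantisation condition is nλ = 2πr_n.
r_n = n²a₀/Z = 1.4 Å
λ = 2πr_n/n = 2π·1.4/4 = 2.2 Å

2.2 Å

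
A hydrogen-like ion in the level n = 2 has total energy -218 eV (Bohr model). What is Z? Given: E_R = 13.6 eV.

8

E_n = −E_R Z²/n² ⇒ Z² = −E_n n²/E_R = 218 × 2² / 13.6 ≈ 64.12
Z = 8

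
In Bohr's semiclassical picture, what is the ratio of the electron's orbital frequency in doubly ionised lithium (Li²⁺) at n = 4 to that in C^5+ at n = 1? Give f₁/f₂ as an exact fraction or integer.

f ∝ Z^2 · n^-3
f₁/f₂ = (3/6)^2 · (4/1)^-3 = 1/256

1/256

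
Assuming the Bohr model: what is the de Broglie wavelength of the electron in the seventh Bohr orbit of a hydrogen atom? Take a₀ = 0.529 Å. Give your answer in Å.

23.3 Å

The Bohr quantisation condition is nλ = 2πr_n.
r_n = n²a₀/Z = 25.9 Å
λ = 2πr_n/n = 2π·25.9/7 = 23.3 Å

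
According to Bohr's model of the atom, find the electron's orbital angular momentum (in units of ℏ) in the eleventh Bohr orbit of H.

11

L_n = nℏ, so L/ℏ = n = 11.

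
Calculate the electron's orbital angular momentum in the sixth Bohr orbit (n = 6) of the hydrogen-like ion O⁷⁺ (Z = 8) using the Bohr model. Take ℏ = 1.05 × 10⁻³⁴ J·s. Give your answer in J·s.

L_n = nℏ = 6 × 1.05 × 10⁻³⁴ = 6.30 × 10⁻³⁴ J·s

6.30 × 10⁻³⁴ J·s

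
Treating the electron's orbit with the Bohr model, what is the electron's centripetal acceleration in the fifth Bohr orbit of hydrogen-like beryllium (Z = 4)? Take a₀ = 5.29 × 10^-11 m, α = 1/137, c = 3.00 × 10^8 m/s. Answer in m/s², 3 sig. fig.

r = n²a₀/Z = 3.31 × 10^-10 m, v = Zαc/n = 1.75 × 10^6 m/s
a = v²/r = (1.75 × 10^6)² / 3.31 × 10^-10 = 9.28 × 10^21 m/s²

9.28 × 10^21 m/s²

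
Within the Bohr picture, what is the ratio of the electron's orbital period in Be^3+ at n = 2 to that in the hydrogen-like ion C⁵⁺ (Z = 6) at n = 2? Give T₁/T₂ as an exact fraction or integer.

T ∝ Z^-2 · n^3
T₁/T₂ = (4/6)^-2 · (2/2)^3 = 9/4

9/4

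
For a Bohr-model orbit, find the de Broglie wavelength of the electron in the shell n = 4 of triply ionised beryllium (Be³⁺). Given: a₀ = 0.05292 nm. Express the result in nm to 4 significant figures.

The Bohr quantisation condition is nλ = 2πr_n.
r_n = n²a₀/Z = 0.2117 nm
λ = 2πr_n/n = 2π·0.2117/4 = 0.3325 nm

0.3325 nm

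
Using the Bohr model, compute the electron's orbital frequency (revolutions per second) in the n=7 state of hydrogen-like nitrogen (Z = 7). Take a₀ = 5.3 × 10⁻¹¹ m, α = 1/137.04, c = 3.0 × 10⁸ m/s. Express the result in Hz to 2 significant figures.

9.4 × 10¹⁴ Hz

r = n²a₀/Z = 3.7 × 10⁻¹⁰ m, v = Zαc/n = 2.2 × 10⁶ m/s
f = v/(2πr) = 9.4 × 10¹⁴ Hz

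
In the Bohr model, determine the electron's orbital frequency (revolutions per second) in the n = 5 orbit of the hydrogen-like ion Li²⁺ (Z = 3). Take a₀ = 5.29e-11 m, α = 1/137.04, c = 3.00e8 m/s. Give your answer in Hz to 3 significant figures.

4.74e14 Hz

r = n²a₀/Z = 4.41e-10 m, v = Zαc/n = 1.31e6 m/s
f = v/(2πr) = 4.74e14 Hz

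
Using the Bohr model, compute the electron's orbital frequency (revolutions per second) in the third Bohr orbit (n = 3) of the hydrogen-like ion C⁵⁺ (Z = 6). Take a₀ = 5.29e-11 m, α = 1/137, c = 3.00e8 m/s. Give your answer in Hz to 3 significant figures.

8.78e15 Hz

r = n²a₀/Z = 7.94e-11 m, v = Zαc/n = 4.38e6 m/s
f = v/(2πr) = 8.78e15 Hz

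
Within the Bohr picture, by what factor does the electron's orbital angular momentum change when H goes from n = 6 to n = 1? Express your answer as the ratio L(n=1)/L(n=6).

1/6

L = nℏ depends only on n, so L ∝ n.
L(n=1)/L(n=6) = (1/6)^1 = 1/6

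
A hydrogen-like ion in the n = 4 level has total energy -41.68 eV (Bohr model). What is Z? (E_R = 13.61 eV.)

E_n = −E_R Z²/n² ⇒ Z² = −E_n n²/E_R = 41.68 × 4² / 13.61 ≈ 49.00
Z = 7

7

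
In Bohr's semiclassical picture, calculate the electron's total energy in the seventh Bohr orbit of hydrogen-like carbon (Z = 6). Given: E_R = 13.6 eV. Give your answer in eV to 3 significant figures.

E_n = −E_R·Z²/n² = −13.6 × 6²/7² = -9.99 eV

-9.99 eV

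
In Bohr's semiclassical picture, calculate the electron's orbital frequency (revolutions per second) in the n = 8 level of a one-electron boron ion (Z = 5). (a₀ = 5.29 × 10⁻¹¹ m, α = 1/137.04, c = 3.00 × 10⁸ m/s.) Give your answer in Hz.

3.22 × 10¹⁴ Hz

r = n²a₀/Z = 6.77 × 10⁻¹⁰ m, v = Zαc/n = 1.37 × 10⁶ m/s
f = v/(2πr) = 3.22 × 10¹⁴ Hz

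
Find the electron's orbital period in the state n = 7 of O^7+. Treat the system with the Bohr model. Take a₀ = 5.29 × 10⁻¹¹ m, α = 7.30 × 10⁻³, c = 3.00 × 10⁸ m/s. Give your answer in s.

8.13 × 10⁻¹⁶ s

r = n²a₀/Z = 7²·5.29 × 10⁻¹¹/8 = 3.24 × 10⁻¹⁰ m
v = Zαc/n = 8·0.00730·3.00 × 10⁸/7 = 2.50 × 10⁶ m/s
T = 2πr/v = 8.13 × 10⁻¹⁶ s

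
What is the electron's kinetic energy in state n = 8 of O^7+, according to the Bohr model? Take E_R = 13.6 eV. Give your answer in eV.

13.6 eV

For a Coulomb orbit the virial theorem gives K = −E_n.
E_n = −E_R·Z²/n², so K = E_R·Z²/n² = 13.6 × 8²/8² = 13.6 eV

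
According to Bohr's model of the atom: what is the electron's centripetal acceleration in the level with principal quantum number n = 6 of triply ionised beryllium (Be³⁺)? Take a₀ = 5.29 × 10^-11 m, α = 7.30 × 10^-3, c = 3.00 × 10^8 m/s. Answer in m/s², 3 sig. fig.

4.48 × 10^21 m/s²

r = n²a₀/Z = 4.76 × 10^-10 m, v = Zαc/n = 1.46 × 10^6 m/s
a = v²/r = (1.46 × 10^6)² / 4.76 × 10^-10 = 4.48 × 10^21 m/s²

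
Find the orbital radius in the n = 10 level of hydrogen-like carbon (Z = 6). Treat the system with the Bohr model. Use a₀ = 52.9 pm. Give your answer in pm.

882 pm

r_n = n²a₀/Z = 10² × 52.9 / 6
    = 100 × 52.9 / 6 = 882 pm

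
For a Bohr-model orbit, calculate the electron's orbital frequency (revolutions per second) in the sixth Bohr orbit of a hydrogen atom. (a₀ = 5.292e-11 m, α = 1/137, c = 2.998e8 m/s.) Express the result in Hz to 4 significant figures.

3.047e13 Hz

r = n²a₀/Z = 1.905e-9 m, v = Zαc/n = 3.647e5 m/s
f = v/(2πr) = 3.047e13 Hz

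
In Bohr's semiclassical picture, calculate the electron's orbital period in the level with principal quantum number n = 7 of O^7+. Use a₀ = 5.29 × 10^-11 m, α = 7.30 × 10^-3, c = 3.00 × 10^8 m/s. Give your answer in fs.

r = n²a₀/Z = 7²·5.29 × 10^-11/8 = 3.24 × 10^-10 m
v = Zαc/n = 8·0.00730·3.00 × 10^8/7 = 2.50 × 10^6 m/s
T = 2πr/v = 8.13 × 10^-16 s = 0.813 fs

0.813 fs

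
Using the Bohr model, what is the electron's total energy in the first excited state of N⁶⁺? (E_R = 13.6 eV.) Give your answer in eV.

E_n = −E_R·Z²/n² = −13.6 × 7²/2² = -167 eV

-167 eV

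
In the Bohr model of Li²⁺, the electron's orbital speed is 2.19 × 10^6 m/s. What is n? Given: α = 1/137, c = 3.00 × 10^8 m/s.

3

v_n = Zαc/n ⇒ n = Zαc/v = 3 × 0.00730 × 3.00 × 10^8 / 2.19 × 10^6 ≈ 3.00
n = 3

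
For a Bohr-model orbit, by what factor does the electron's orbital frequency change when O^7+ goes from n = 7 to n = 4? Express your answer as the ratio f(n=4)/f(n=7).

f ∝ Z^2 · n^-3; with Z fixed, f ∝ n^-3.
f(n=4)/f(n=7) = (4/7)^-3 = 343/64

343/64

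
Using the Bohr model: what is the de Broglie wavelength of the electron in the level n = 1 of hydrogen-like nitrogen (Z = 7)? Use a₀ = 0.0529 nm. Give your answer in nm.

0.0475 nm

The Bohr quantisation condition is nλ = 2πr_n.
r_n = n²a₀/Z = 0.00756 nm
λ = 2πr_n/n = 2π·0.00756/1 = 0.0475 nm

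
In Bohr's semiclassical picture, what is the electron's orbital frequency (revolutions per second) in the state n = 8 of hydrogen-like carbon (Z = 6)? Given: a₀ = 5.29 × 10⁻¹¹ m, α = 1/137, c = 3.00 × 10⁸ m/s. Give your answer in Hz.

r = n²a₀/Z = 5.64 × 10⁻¹⁰ m, v = Zαc/n = 1.64 × 10⁶ m/s
f = v/(2πr) = 4.63 × 10¹⁴ Hz

4.63 × 10¹⁴ Hz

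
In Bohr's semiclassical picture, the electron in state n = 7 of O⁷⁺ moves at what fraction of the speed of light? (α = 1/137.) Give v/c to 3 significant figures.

0.00834

v_n = Zαc/n, so v/c = Zα/n = 8 × 0.00730 / 7 = 0.00834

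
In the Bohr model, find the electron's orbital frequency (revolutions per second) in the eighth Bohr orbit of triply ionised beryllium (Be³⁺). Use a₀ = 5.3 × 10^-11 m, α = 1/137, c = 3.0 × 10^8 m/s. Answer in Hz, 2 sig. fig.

2.1 × 10^14 Hz

r = n²a₀/Z = 8.5 × 10^-10 m, v = Zαc/n = 1.1 × 10^6 m/s
f = v/(2πr) = 2.1 × 10^14 Hz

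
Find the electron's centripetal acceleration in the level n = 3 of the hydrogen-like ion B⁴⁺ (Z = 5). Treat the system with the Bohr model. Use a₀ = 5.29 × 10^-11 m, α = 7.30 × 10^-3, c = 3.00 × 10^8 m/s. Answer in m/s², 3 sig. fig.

1.40 × 10^23 m/s²

r = n²a₀/Z = 9.52 × 10^-11 m, v = Zαc/n = 3.65 × 10^6 m/s
a = v²/r = (3.65 × 10^6)² / 9.52 × 10^-11 = 1.40 × 10^23 m/s²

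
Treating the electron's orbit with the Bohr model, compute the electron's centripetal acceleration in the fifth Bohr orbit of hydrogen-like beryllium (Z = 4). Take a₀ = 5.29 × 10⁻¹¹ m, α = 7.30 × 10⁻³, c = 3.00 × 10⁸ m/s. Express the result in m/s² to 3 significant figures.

r = n²a₀/Z = 3.31 × 10⁻¹⁰ m, v = Zαc/n = 1.75 × 10⁶ m/s
a = v²/r = (1.75 × 10⁶)² / 3.31 × 10⁻¹⁰ = 9.28 × 10²¹ m/s²

9.28 × 10²¹ m/s²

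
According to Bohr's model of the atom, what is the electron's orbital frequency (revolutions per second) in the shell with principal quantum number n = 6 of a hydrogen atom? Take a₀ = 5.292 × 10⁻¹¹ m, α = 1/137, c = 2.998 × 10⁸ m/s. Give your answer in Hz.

r = n²a₀/Z = 1.905 × 10⁻⁹ m, v = Zαc/n = 3.647 × 10⁵ m/s
f = v/(2πr) = 3.047 × 10¹³ Hz

3.047 × 10¹³ Hz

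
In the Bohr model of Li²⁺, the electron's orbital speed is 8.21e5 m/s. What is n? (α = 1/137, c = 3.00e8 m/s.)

8

v_n = Zαc/n ⇒ n = Zαc/v = 3 × 0.00730 × 3.00e8 / 8.21e5 ≈ 8.00
n = 8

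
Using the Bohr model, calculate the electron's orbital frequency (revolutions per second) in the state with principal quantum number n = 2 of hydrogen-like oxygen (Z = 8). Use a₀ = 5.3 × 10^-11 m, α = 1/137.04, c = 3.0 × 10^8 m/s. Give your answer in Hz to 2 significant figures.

r = n²a₀/Z = 2.6 × 10^-11 m, v = Zαc/n = 8.8 × 10^6 m/s
f = v/(2πr) = 5.3 × 10^16 Hz

5.3 × 10^16 Hz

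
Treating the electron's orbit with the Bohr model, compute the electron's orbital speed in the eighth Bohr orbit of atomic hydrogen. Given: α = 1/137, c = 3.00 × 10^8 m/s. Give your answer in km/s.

274 km/s

v_n = Zαc/n = 1 × 0.00730 × 3.00 × 10^8 / 8
    = 274 km/s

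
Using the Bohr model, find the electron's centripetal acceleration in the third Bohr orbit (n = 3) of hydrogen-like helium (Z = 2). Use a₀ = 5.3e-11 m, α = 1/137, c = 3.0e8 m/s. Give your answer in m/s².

8.9e21 m/s²

r = n²a₀/Z = 2.4e-10 m, v = Zαc/n = 1.5e6 m/s
a = v²/r = (1.5e6)² / 2.4e-10 = 8.9e21 m/s²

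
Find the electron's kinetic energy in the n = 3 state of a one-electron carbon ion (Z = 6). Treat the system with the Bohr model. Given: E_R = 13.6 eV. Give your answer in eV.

For a Coulomb orbit the virial theorem gives K = −E_n.
E_n = −E_R·Z²/n², so K = E_R·Z²/n² = 13.6 × 6²/3² = 54.4 eV

54.4 eV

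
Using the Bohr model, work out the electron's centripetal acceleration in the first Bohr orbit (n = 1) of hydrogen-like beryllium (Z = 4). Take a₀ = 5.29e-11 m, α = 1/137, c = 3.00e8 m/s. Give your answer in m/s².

5.80e24 m/s²

r = n²a₀/Z = 1.32e-11 m, v = Zαc/n = 8.76e6 m/s
a = v²/r = (8.76e6)² / 1.32e-11 = 5.80e24 m/s²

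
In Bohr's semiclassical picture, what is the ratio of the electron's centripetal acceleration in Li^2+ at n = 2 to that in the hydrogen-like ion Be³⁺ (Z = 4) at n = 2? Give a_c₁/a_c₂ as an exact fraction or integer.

27/64

a_c ∝ Z^3 · n^-4
a_c₁/a_c₂ = (3/4)^3 · (2/2)^-4 = 27/64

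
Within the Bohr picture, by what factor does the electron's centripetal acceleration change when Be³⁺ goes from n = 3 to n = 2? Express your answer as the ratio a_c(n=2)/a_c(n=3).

a_c ∝ Z^3 · n^-4; with Z fixed, a_c ∝ n^-4.
a_c(n=2)/a_c(n=3) = (2/3)^-4 = 81/16

81/16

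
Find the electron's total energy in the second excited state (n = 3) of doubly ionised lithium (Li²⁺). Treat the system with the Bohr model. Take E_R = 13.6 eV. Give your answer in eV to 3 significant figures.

-13.6 eV

E_n = −E_R·Z²/n² = −13.6 × 3²/3² = -13.6 eV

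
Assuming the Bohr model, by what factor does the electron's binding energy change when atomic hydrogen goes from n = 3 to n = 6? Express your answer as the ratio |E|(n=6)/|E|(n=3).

|E| ∝ Z^2 · n^-2; with Z fixed, |E| ∝ n^-2.
|E|(n=6)/|E|(n=3) = (6/3)^-2 = 1/4

1/4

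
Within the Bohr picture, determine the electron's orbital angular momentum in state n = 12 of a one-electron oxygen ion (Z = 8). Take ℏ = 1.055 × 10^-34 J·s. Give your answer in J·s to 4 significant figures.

1.266 × 10^-33 J·s

L_n = nℏ = 12 × 1.055 × 10^-34 = 1.266 × 10^-33 J·s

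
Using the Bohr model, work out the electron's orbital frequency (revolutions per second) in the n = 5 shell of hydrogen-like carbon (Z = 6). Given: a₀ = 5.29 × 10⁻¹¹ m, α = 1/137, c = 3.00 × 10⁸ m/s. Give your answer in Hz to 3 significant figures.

1.90 × 10¹⁵ Hz

r = n²a₀/Z = 2.20 × 10⁻¹⁰ m, v = Zαc/n = 2.63 × 10⁶ m/s
f = v/(2πr) = 1.90 × 10¹⁵ Hz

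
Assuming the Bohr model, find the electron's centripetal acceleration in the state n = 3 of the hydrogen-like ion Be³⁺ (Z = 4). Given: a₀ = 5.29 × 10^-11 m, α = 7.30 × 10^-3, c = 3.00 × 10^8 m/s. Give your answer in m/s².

r = n²a₀/Z = 1.19 × 10^-10 m, v = Zαc/n = 2.92 × 10^6 m/s
a = v²/r = (2.92 × 10^6)² / 1.19 × 10^-10 = 7.16 × 10^22 m/s²

7.16 × 10^22 m/s²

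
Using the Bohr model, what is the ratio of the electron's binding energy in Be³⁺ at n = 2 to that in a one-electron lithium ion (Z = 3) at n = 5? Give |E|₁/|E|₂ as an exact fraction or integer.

|E| ∝ Z^2 · n^-2
|E|₁/|E|₂ = (4/3)^2 · (2/5)^-2 = 100/9

100/9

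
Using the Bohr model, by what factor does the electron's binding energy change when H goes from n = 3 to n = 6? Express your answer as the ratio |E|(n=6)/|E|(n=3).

1/4

|E| ∝ Z^2 · n^-2; with Z fixed, |E| ∝ n^-2.
|E|(n=6)/|E|(n=3) = (6/3)^-2 = 1/4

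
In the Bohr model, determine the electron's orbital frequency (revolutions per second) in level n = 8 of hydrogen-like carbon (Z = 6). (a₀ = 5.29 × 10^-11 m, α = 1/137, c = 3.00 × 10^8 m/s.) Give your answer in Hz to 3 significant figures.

r = n²a₀/Z = 5.64 × 10^-10 m, v = Zαc/n = 1.64 × 10^6 m/s
f = v/(2πr) = 4.63 × 10^14 Hz

4.63 × 10^14 Hz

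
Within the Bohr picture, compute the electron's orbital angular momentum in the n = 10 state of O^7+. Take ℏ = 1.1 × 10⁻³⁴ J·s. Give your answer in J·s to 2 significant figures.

1.1 × 10⁻³³ J·s

L_n = nℏ = 10 × 1.1 × 10⁻³⁴ = 1.1 × 10⁻³³ J·s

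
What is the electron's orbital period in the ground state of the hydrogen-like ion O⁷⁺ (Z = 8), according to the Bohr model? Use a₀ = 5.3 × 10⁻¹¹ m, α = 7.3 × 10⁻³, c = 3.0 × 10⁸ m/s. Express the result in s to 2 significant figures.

r = n²a₀/Z = 1²·5.3 × 10⁻¹¹/8 = 6.6 × 10⁻¹² m
v = Zαc/n = 8·0.0073·3.0 × 10⁸/1 = 1.8 × 10⁷ m/s
T = 2πr/v = 2.4 × 10⁻¹⁸ s

2.4 × 10⁻¹⁸ s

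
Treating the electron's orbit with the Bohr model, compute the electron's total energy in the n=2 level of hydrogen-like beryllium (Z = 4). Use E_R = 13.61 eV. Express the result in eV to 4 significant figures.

-54.44 eV

E_n = −E_R·Z²/n² = −13.61 × 4²/2² = -54.44 eV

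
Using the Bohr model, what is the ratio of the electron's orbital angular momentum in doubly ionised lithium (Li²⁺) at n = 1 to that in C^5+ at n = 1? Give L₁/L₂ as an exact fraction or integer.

L = nℏ is independent of Z.
L₁/L₂ = n₁/n₂ = 1/1 = 1

1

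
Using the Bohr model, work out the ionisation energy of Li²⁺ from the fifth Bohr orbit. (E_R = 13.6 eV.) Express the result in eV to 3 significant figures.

4.90 eV

E_n = −E_R·Z²/n² = −13.6 × 3²/5² eV = -4.90 eV
Ionisation energy = −E_n = 4.90 eV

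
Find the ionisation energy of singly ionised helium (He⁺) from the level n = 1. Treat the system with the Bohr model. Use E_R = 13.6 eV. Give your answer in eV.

54.4 eV

E_n = −E_R·Z²/n² = −13.6 × 2²/1² eV = -54.4 eV
Ionisation energy = −E_n = 54.4 eV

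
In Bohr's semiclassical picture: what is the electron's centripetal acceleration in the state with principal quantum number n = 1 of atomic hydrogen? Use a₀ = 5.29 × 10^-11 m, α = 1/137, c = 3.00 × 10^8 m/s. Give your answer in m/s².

9.06 × 10^22 m/s²

r = n²a₀/Z = 5.29 × 10^-11 m, v = Zαc/n = 2.19 × 10^6 m/s
a = v²/r = (2.19 × 10^6)² / 5.29 × 10^-11 = 9.06 × 10^22 m/s²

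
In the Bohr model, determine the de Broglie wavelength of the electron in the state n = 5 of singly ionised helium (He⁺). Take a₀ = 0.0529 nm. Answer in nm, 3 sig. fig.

0.831 nm

The Bohr quantisation condition is nλ = 2πr_n.
r_n = n²a₀/Z = 0.661 nm
λ = 2πr_n/n = 2π·0.661/5 = 0.831 nm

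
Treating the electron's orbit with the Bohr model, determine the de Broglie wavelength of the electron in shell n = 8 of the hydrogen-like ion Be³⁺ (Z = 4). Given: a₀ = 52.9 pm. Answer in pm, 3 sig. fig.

The Bohr quantisation condition is nλ = 2πr_n.
r_n = n²a₀/Z = 846 pm
λ = 2πr_n/n = 2π·846/8 = 665 pm

665 pm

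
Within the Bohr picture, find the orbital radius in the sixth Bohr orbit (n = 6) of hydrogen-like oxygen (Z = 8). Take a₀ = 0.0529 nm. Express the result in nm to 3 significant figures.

0.238 nm

r_n = n²a₀/Z = 6² × 0.0529 / 8
    = 36 × 0.0529 / 8 = 0.238 nm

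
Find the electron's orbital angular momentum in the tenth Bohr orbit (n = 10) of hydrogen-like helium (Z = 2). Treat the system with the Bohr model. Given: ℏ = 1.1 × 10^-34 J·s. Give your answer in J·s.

1.1 × 10^-33 J·s

L_n = nℏ = 10 × 1.1 × 10^-34 = 1.1 × 10^-33 J·s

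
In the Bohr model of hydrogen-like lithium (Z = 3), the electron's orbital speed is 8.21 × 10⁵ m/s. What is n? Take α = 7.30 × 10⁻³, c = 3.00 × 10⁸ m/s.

8

v_n = Zαc/n ⇒ n = Zαc/v = 3 × 0.00730 × 3.00 × 10⁸ / 8.21 × 10⁵ ≈ 8.00
n = 8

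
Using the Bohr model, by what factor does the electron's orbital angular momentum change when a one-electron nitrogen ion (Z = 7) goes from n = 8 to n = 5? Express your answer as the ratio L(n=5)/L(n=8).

5/8

L = nℏ depends only on n, so L ∝ n.
L(n=5)/L(n=8) = (5/8)^1 = 5/8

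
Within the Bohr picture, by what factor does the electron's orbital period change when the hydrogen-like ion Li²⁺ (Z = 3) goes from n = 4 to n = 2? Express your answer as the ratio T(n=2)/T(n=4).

1/8

T ∝ Z^-2 · n^3; with Z fixed, T ∝ n^3.
T(n=2)/T(n=4) = (2/4)^3 = 1/8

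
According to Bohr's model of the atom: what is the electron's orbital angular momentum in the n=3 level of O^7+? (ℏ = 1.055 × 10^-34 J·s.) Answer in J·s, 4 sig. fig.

L_n = nℏ = 3 × 1.055 × 10^-34 = 3.165 × 10^-34 J·s

3.165 × 10^-34 J·s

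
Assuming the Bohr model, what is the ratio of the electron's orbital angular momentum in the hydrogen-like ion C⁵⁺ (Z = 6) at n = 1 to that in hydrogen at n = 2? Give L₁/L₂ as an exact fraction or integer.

1/2

L = nℏ is independent of Z.
L₁/L₂ = n₁/n₂ = 1/2 = 1/2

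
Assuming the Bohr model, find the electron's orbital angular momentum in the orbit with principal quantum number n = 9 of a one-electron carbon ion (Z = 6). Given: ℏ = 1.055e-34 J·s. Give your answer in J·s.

L_n = nℏ = 9 × 1.055e-34 = 9.495e-34 J·s

9.495e-34 J·s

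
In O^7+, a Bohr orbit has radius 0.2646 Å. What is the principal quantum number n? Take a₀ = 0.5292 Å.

r_n = n²a₀/Z ⇒ n² = rZ/a₀ = 0.2646 × 8 / 0.5292 ≈ 4.00
n = 2

2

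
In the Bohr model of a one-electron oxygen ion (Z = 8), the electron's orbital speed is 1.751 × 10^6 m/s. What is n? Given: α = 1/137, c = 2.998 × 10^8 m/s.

10

v_n = Zαc/n ⇒ n = Zαc/v = 8 × 0.007299 × 2.998 × 10^8 / 1.751 × 10^6 ≈ 10.00
n = 10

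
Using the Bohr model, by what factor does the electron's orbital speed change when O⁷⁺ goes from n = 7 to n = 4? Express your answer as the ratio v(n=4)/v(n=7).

v ∝ Z^1 · n^-1; with Z fixed, v ∝ n^-1.
v(n=4)/v(n=7) = (4/7)^-1 = 7/4

7/4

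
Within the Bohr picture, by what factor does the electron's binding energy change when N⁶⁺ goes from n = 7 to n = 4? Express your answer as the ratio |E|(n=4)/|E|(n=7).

49/16

|E| ∝ Z^2 · n^-2; with Z fixed, |E| ∝ n^-2.
|E|(n=4)/|E|(n=7) = (4/7)^-2 = 49/16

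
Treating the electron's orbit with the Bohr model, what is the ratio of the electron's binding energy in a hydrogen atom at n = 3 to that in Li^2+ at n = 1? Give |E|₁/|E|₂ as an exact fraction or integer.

|E| ∝ Z^2 · n^-2
|E|₁/|E|₂ = (1/3)^2 · (3/1)^-2 = 1/81

1/81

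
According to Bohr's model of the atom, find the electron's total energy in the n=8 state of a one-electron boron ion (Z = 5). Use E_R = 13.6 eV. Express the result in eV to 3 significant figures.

-5.31 eV

E_n = −E_R·Z²/n² = −13.6 × 5²/8² = -5.31 eV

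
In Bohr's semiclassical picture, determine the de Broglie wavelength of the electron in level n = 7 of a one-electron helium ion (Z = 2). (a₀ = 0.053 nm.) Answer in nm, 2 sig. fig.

1.2 nm

The Bohr quantisation condition is nλ = 2πr_n.
r_n = n²a₀/Z = 1.3 nm
λ = 2πr_n/n = 2π·1.3/7 = 1.2 nm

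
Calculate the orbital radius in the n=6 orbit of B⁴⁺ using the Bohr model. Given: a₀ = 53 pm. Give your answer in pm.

380 pm

r_n = n²a₀/Z = 6² × 53 / 5
    = 36 × 53 / 5 = 380 pm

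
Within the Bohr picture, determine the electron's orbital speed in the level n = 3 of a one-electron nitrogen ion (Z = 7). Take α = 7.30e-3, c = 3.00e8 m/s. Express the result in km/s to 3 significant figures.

v_n = Zαc/n = 7 × 0.00730 × 3.00e8 / 3
    = 5110 km/s

5110 km/s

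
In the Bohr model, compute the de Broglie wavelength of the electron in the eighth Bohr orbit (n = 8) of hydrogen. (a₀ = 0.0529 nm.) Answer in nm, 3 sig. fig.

2.66 nm

The Bohr quantisation condition is nλ = 2πr_n.
r_n = n²a₀/Z = 3.39 nm
λ = 2πr_n/n = 2π·3.39/8 = 2.66 nm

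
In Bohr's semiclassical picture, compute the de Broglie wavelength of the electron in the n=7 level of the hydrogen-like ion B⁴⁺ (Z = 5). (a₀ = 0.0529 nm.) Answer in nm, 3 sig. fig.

0.465 nm

The Bohr quantisation condition is nλ = 2πr_n.
r_n = n²a₀/Z = 0.518 nm
λ = 2πr_n/n = 2π·0.518/7 = 0.465 nm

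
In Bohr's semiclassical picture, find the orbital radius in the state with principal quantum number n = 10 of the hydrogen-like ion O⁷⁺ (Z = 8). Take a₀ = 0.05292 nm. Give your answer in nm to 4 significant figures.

r_n = n²a₀/Z = 10² × 0.05292 / 8
    = 100 × 0.05292 / 8 = 0.6615 nm

0.6615 nm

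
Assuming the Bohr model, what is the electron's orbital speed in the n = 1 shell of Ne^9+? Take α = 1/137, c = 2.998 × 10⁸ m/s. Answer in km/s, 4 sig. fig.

v_n = Zαc/n = 10 × 0.007299 × 2.998 × 10⁸ / 1
    = 2.188 × 10⁴ km/s

2.188 × 10⁴ km/s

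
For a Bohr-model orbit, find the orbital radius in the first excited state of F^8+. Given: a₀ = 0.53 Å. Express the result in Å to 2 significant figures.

r_n = n²a₀/Z = 2² × 0.53 / 9
    = 4 × 0.53 / 9 = 0.24 Å

0.24 Å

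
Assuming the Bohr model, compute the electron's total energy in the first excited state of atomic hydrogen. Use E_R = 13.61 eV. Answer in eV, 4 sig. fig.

-3.402 eV

E_n = −E_R·Z²/n² = −13.61 × 1²/2² = -3.402 eV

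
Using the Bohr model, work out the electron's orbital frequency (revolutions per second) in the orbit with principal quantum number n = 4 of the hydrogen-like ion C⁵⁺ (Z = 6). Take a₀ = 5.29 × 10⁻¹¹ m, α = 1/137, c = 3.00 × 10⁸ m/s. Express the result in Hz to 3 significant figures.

r = n²a₀/Z = 1.41 × 10⁻¹⁰ m, v = Zαc/n = 3.28 × 10⁶ m/s
f = v/(2πr) = 3.71 × 10¹⁵ Hz

3.71 × 10¹⁵ Hz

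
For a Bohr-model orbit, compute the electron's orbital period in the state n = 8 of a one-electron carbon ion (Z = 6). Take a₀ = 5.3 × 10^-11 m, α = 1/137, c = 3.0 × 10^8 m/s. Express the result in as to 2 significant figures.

r = n²a₀/Z = 8²·5.3 × 10^-11/6 = 5.7 × 10^-10 m
v = Zαc/n = 6·0.0073·3.0 × 10^8/8 = 1.6 × 10^6 m/s
T = 2πr/v = 2.2 × 10^-15 s = 2200 as

2200 as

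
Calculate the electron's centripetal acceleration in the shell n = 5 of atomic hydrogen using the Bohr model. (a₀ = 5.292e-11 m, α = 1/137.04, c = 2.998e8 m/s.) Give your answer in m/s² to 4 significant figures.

r = n²a₀/Z = 1.323e-9 m, v = Zαc/n = 4.375e5 m/s
a = v²/r = (4.375e5)² / 1.323e-9 = 1.447e20 m/s²

1.447e20 m/s²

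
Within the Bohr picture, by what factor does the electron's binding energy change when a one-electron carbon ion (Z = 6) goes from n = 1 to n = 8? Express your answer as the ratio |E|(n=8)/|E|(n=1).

|E| ∝ Z^2 · n^-2; with Z fixed, |E| ∝ n^-2.
|E|(n=8)/|E|(n=1) = (8/1)^-2 = 1/64

1/64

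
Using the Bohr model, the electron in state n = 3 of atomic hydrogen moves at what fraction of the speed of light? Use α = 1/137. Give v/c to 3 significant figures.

v_n = Zαc/n, so v/c = Zα/n = 1 × 0.00730 / 3 = 0.00243

0.00243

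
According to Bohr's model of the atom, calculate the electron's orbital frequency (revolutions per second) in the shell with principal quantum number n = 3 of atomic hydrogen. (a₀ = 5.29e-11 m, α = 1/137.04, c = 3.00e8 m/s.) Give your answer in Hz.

2.44e14 Hz

r = n²a₀/Z = 4.76e-10 m, v = Zαc/n = 7.30e5 m/s
f = v/(2πr) = 2.44e14 Hz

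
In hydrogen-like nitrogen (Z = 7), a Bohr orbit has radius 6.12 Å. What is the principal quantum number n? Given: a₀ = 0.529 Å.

r_n = n²a₀/Z ⇒ n² = rZ/a₀ = 6.12 × 7 / 0.529 ≈ 80.98
n = 9

9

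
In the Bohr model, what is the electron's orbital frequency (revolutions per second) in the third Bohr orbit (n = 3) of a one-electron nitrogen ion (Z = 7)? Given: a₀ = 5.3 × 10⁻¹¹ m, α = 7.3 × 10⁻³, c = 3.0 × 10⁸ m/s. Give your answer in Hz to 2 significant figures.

r = n²a₀/Z = 6.8 × 10⁻¹¹ m, v = Zαc/n = 5.1 × 10⁶ m/s
f = v/(2πr) = 1.2 × 10¹⁶ Hz

1.2 × 10¹⁶ Hz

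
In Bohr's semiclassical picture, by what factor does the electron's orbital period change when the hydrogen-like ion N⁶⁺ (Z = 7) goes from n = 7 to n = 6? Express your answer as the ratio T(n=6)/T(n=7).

T ∝ Z^-2 · n^3; with Z fixed, T ∝ n^3.
T(n=6)/T(n=7) = (6/7)^3 = 216/343

216/343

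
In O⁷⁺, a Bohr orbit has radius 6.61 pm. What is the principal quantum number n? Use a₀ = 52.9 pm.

r_n = n²a₀/Z ⇒ n² = rZ/a₀ = 6.61 × 8 / 52.9 ≈ 1.00
n = 1

1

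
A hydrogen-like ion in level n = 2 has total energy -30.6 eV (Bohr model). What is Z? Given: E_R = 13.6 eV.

3

E_n = −E_R Z²/n² ⇒ Z² = −E_n n²/E_R = 30.6 × 2² / 13.6 ≈ 9.00
Z = 3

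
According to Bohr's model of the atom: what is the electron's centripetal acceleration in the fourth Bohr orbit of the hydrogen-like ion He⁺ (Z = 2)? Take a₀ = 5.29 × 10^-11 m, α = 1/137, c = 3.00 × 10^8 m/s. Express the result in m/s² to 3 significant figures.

2.83 × 10^21 m/s²

r = n²a₀/Z = 4.23 × 10^-10 m, v = Zαc/n = 1.09 × 10^6 m/s
a = v²/r = (1.09 × 10^6)² / 4.23 × 10^-10 = 2.83 × 10^21 m/s²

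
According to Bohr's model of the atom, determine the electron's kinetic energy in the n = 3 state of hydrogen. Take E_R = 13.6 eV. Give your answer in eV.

1.51 eV

For a Coulomb orbit the virial theorem gives K = −E_n.
E_n = −E_R·Z²/n², so K = E_R·Z²/n² = 13.6 × 1²/3² = 1.51 eV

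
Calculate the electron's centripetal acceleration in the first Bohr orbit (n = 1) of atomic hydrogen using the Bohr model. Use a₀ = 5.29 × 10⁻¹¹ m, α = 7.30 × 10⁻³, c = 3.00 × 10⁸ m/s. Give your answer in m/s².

9.07 × 10²² m/s²

r = n²a₀/Z = 5.29 × 10⁻¹¹ m, v = Zαc/n = 2.19 × 10⁶ m/s
a = v²/r = (2.19 × 10⁶)² / 5.29 × 10⁻¹¹ = 9.07 × 10²² m/s²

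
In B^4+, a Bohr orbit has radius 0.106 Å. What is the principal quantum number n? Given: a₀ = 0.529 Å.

r_n = n²a₀/Z ⇒ n² = rZ/a₀ = 0.106 × 5 / 0.529 ≈ 1.00
n = 1

1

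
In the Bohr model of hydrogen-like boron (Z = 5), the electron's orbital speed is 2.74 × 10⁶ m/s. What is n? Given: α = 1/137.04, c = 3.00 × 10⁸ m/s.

v_n = Zαc/n ⇒ n = Zαc/v = 5 × 0.00730 × 3.00 × 10⁸ / 2.74 × 10⁶ ≈ 3.99
n = 4

4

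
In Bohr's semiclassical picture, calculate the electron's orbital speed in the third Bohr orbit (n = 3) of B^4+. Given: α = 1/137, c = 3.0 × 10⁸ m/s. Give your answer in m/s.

3.6 × 10⁶ m/s

v_n = Zαc/n = 5 × 0.0073 × 3.0 × 10⁸ / 3
    = 3.6 × 10⁶ m/s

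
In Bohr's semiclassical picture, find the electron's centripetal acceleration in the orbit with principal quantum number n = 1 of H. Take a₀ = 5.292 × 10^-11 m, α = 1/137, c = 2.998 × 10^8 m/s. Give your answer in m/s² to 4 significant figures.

9.049 × 10^22 m/s²

r = n²a₀/Z = 5.292 × 10^-11 m, v = Zαc/n = 2.188 × 10^6 m/s
a = v²/r = (2.188 × 10^6)² / 5.292 × 10^-11 = 9.049 × 10^22 m/s²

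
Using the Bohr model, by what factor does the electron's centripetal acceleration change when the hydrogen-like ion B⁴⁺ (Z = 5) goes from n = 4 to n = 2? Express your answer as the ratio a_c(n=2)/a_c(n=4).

16

a_c ∝ Z^3 · n^-4; with Z fixed, a_c ∝ n^-4.
a_c(n=2)/a_c(n=4) = (2/4)^-4 = 16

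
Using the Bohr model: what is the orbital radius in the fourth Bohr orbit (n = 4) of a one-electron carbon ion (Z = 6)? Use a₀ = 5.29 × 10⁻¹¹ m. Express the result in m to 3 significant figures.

1.41 × 10⁻¹⁰ m

r_n = n²a₀/Z = 4² × 5.29 × 10⁻¹¹ / 6
    = 16 × 5.29 × 10⁻¹¹ / 6 = 1.41 × 10⁻¹⁰ m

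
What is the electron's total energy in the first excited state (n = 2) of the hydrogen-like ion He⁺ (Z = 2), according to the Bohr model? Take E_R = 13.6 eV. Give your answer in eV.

-13.6 eV

E_n = −E_R·Z²/n² = −13.6 × 2²/2² = -13.6 eV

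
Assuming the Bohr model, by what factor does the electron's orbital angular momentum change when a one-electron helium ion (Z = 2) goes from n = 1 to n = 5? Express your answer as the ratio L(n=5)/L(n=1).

L = nℏ depends only on n, so L ∝ n.
L(n=5)/L(n=1) = (5/1)^1 = 5

5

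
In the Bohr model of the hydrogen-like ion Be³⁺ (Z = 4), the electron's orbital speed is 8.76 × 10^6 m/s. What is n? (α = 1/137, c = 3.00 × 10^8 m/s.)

1

v_n = Zαc/n ⇒ n = Zαc/v = 4 × 0.00730 × 3.00 × 10^8 / 8.76 × 10^6 ≈ 1.00
n = 1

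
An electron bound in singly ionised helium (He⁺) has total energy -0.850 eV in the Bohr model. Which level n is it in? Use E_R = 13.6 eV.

E_n = −E_R Z²/n² ⇒ n² = E_R Z²/(−E_n) = 13.6 × 2² / 0.850 ≈ 64.00
n = 8

8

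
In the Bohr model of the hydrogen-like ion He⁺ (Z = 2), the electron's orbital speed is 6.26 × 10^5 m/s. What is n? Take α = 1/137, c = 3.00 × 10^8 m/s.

v_n = Zαc/n ⇒ n = Zαc/v = 2 × 0.00730 × 3.00 × 10^8 / 6.26 × 10^5 ≈ 7.00
n = 7

7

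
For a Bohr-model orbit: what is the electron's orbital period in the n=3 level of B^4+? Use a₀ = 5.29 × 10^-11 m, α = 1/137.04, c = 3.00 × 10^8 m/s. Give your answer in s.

r = n²a₀/Z = 3²·5.29 × 10^-11/5 = 9.52 × 10^-11 m
v = Zαc/n = 5·0.00730·3.00 × 10^8/3 = 3.65 × 10^6 m/s
T = 2πr/v = 1.64 × 10^-16 s

1.64 × 10^-16 s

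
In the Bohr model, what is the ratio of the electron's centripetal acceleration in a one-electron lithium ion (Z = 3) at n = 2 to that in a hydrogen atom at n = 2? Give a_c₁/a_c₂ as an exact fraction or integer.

27

a_c ∝ Z^3 · n^-4
a_c₁/a_c₂ = (3/1)^3 · (2/2)^-4 = 27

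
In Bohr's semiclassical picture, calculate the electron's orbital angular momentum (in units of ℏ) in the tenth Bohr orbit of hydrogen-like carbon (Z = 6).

10

L_n = nℏ, so L/ℏ = n = 10.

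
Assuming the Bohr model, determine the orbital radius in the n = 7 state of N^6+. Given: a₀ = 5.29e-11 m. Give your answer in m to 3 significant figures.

r_n = n²a₀/Z = 7² × 5.29e-11 / 7
    = 49 × 5.29e-11 / 7 = 3.70e-10 m

3.70e-10 m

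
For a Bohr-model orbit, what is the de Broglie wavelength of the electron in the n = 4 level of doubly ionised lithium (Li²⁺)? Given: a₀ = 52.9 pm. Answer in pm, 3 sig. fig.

The Bohr quantisation condition is nλ = 2πr_n.
r_n = n²a₀/Z = 282 pm
λ = 2πr_n/n = 2π·282/4 = 443 pm

443 pm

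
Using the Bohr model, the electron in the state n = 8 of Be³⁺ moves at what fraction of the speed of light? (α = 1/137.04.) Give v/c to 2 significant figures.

v_n = Zαc/n, so v/c = Zα/n = 4 × 0.0073 / 8 = 0.0036

0.0036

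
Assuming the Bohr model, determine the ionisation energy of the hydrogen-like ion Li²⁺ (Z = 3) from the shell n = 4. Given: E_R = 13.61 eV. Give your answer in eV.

E_n = −E_R·Z²/n² = −13.61 × 3²/4² eV = -7.656 eV
Ionisation energy = −E_n = 7.656 eV

7.656 eV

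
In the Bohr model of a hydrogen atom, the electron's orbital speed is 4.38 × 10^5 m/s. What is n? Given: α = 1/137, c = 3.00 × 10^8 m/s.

5

v_n = Zαc/n ⇒ n = Zαc/v = 1 × 0.00730 × 3.00 × 10^8 / 4.38 × 10^5 ≈ 5.00
n = 5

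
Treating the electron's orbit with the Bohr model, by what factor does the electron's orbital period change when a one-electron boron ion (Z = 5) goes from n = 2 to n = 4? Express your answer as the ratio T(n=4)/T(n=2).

T ∝ Z^-2 · n^3; with Z fixed, T ∝ n^3.
T(n=4)/T(n=2) = (4/2)^3 = 8

8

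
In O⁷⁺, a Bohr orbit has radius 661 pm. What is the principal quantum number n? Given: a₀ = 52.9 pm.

r_n = n²a₀/Z ⇒ n² = rZ/a₀ = 661 × 8 / 52.9 ≈ 99.96
n = 10

10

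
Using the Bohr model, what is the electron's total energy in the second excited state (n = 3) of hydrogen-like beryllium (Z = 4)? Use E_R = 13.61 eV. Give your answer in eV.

E_n = −E_R·Z²/n² = −13.61 × 4²/3² = -24.20 eV

-24.20 eV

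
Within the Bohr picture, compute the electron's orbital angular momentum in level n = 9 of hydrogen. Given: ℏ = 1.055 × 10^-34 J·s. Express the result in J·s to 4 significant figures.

L_n = nℏ = 9 × 1.055 × 10^-34 = 9.495 × 10^-34 J·s

9.495 × 10^-34 J·s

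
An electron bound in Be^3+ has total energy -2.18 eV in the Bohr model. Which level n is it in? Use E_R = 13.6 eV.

10

E_n = −E_R Z²/n² ⇒ n² = E_R Z²/(−E_n) = 13.6 × 4² / 2.18 ≈ 99.82
n = 10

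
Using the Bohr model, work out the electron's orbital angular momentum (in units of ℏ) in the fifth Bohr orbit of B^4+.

5

L_n = nℏ, so L/ℏ = n = 5.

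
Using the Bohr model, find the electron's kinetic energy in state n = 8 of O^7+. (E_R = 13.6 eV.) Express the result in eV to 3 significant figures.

13.6 eV

For a Coulomb orbit the virial theorem gives K = −E_n.
E_n = −E_R·Z²/n², so K = E_R·Z²/n² = 13.6 × 8²/8² = 13.6 eV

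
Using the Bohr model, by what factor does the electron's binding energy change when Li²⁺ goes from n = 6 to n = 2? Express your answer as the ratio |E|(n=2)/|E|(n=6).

|E| ∝ Z^2 · n^-2; with Z fixed, |E| ∝ n^-2.
|E|(n=2)/|E|(n=6) = (2/6)^-2 = 9

9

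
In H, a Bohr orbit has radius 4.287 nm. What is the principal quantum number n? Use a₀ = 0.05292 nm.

r_n = n²a₀/Z ⇒ n² = rZ/a₀ = 4.287 × 1 / 0.05292 ≈ 81.01
n = 9

9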